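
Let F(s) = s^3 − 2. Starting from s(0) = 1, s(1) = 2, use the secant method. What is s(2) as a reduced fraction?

8/7

F(1) = −1, F(2) = 6. s(2) = 2 − 6·(2 − 1)/(6 − (−1)) = 8/7.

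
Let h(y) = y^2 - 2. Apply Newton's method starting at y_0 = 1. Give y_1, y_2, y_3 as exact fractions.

h'(y) = 2y.
h(1) = -1, h'(1) = 2, so y_1 = 1 - (-1)/2 = 3/2.
h(3/2) = 1/4, h'(3/2) = 3, so y_2 = (3/2) - (1/4)/3 = 17/12.
h(17/12) = 1/144, h'(17/12) = 17/6, so y_3 = (17/12) - (1/144)/(17/6) = 577/408.

y_1 = 3/2, y_2 = 17/12, y_3 = 577/408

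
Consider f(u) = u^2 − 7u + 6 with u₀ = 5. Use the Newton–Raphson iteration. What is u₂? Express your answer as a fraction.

f'(u) = 2u − 7.
f(5) = −4, f'(5) = 3, so u₁ = 5 − (−4)/3 = 19/3.
f(19/3) = 16/9, f'(19/3) = 17/3, so u₂ = (19/3) − (16/9)/(17/3) = 307/51.

307/51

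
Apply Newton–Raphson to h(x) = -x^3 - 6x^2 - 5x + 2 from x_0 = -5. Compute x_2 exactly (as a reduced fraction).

-44619/9115

h'(x) = -3x^2 - 12x - 5.
h(-5) = 2, h'(-5) = -20, so x_1 = (-5) - 2/(-20) = -49/10.
h(-49/10) = 89/1000, h'(-49/10) = -1823/100, so x_2 = (-49/10) - (89/1000)/(-1823/100) = -44619/9115.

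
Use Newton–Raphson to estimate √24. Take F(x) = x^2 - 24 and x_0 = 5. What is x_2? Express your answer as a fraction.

F'(x) = 2x.
F(5) = 1, F'(5) = 10, so x_1 = 5 - 1/10 = 49/10.
F(49/10) = 1/100, F'(49/10) = 49/5, so x_2 = (49/10) - (1/100)/(49/5) = 4801/980.

4801/980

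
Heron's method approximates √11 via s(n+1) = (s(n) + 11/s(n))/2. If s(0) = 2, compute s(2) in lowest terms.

s(1) = (2 + 11/2)/2 = 15/4.
s(2) = (15/4 + 11/(15/4))/2 = 401/120.

401/120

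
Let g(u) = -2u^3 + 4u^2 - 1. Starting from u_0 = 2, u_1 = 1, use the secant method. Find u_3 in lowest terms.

g(2) = -1, g(1) = 1. u_2 = 1 - 1·(1 - 2)/(1 - (-1)) = 3/2.
g(1) = 1, g(3/2) = 5/4. u_3 = (3/2) - (5/4)·((3/2) - 1)/((5/4) - 1) = -1.

-1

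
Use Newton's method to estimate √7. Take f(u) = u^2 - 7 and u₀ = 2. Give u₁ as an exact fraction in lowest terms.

11/4

f'(u) = 2u.
f(2) = -3, f'(2) = 4, so u₁ = 2 - (-3)/4 = 11/4.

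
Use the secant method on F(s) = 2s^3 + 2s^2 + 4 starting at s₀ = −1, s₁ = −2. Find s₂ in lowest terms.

F(−1) = 4, F(−2) = −4. s₂ = (−2) − (−4)·((−2) − (−1))/((−4) − 4) = −3/2.

−3/2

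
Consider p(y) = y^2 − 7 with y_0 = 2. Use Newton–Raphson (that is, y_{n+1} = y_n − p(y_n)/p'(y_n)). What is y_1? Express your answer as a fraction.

11/4

p'(y) = 2y.
p(2) = −3, p'(2) = 4, so y_1 = 2 − (−3)/4 = 11/4.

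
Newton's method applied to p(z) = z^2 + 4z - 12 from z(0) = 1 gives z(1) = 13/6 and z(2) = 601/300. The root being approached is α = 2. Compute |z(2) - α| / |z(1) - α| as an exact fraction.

1/50

z(1) - α = 13/6 - 2 = 1/6, so |z(1) - α| = 1/6.
z(2) - α = 601/300 - 2 = 1/300, so |z(2) - α| = 1/300.
Ratio = (1/300) / (1/6) = 1/50.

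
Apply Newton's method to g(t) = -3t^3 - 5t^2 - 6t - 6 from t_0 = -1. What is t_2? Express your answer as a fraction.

g'(t) = -9t^2 - 10t - 6.
g(-1) = -2, g'(-1) = -5, so t_1 = (-1) - (-2)/(-5) = -7/5.
g(-7/5) = 104/125, g'(-7/5) = -241/25, so t_2 = (-7/5) - (104/125)/(-241/25) = -1583/1205.

-1583/1205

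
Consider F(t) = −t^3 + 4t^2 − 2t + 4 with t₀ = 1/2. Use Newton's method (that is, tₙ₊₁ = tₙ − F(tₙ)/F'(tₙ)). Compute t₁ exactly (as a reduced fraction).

−13/5

F'(t) = −3t^2 + 8t − 2.
F(1/2) = 31/8, F'(1/2) = 5/4, so t₁ = (1/2) − (31/8)/(5/4) = −13/5.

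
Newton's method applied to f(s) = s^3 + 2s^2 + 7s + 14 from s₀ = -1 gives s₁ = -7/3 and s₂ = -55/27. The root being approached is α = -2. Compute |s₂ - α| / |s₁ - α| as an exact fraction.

s₁ - α = -7/3 - (-2) = -7/3 + 2 = -1/3, so |s₁ - α| = 1/3.
s₂ - α = -55/27 - (-2) = -55/27 + 2 = -1/27, so |s₂ - α| = 1/27.
Ratio = (1/27) / (1/3) = 1/9.

1/9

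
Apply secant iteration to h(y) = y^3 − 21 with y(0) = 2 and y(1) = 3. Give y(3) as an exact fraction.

h(2) = −13, h(3) = 6. y(2) = 3 − 6·(3 − 2)/(6 − (−13)) = 51/19.
h(3) = 6, h(51/19) = −11388/6859. y(3) = (51/19) − (−11388/6859)·((51/19) − 3)/((−11388/6859) − 6) = 8035/2919.

8035/2919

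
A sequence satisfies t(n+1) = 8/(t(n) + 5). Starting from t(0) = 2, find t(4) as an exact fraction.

2168/1699

t(1) = 8/(2 + 5) = 8/7.
t(2) = 8/(8/7 + 5) = 56/43.
t(3) = 8/(56/43 + 5) = 344/271.
t(4) = 8/(344/271 + 5) = 2168/1699.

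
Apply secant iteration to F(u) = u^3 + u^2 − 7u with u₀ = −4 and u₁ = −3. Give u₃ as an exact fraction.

−25488/7967

F(−4) = −20, F(−3) = 3. u₂ = (−3) − 3·((−3) − (−4))/(3 − (−20)) = −72/23.
F(−3) = 3, F(−72/23) = 12600/12167. u₃ = (−72/23) − (12600/12167)·((−72/23) − (−3))/((12600/12167) − 3) = −25488/7967.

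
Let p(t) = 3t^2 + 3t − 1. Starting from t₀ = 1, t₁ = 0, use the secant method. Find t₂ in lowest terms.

1/6

p(1) = 5, p(0) = −1. t₂ = 0 − (−1)·(0 − 1)/((−1) − 5) = 1/6.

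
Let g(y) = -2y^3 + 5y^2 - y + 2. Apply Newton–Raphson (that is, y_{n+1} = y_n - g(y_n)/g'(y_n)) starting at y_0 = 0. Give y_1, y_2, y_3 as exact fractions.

g'(y) = -6y^2 + 10y - 1.
g(0) = 2, g'(0) = -1, so y_1 = 0 - 2/(-1) = 2.
g(2) = 4, g'(2) = -5, so y_2 = 2 - 4/(-5) = 14/5.
g(14/5) = -688/125, g'(14/5) = -501/25, so y_3 = (14/5) - (-688/125)/(-501/25) = 6326/2505.

y_1 = 2, y_2 = 14/5, y_3 = 6326/2505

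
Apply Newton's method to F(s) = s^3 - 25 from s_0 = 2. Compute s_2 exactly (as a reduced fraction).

F'(s) = 3s^2.
F(2) = -17, F'(2) = 12, so s_1 = 2 - (-17)/12 = 41/12.
F(41/12) = 25721/1728, F'(41/12) = 1681/48, so s_2 = (41/12) - (25721/1728)/(1681/48) = 90521/30258.

90521/30258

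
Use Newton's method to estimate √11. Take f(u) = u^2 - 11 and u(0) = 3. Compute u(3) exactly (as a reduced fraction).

79201/23880

f'(u) = 2u.
f(3) = -2, f'(3) = 6, so u(1) = 3 - (-2)/6 = 10/3.
f(10/3) = 1/9, f'(10/3) = 20/3, so u(2) = (10/3) - (1/9)/(20/3) = 199/60.
f(199/60) = 1/3600, f'(199/60) = 199/30, so u(3) = (199/60) - (1/3600)/(199/30) = 79201/23880.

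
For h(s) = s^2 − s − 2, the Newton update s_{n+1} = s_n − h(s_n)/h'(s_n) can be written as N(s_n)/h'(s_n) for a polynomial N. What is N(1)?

3

h'(s) = 2s − 1.
N(s) = s·h'(s) − h(s) = s·(2s − 1) − (s^2 − s − 2) = s^2 + 2.
N(1) = 3.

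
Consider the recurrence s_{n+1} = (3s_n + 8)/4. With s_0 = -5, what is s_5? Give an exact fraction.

s_1 = (3·(-5) + 8)/4 = -7/4.
s_2 = (3·(-7/4) + 8)/4 = 11/16.
s_3 = (3·(11/16) + 8)/4 = 161/64.
s_4 = (3·(161/64) + 8)/4 = 995/256.
s_5 = (3·(995/256) + 8)/4 = 5033/1024.

5033/1024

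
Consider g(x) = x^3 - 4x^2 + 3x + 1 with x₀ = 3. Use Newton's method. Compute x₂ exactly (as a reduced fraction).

g'(x) = 3x^2 - 8x + 3.
g(3) = 1, g'(3) = 6, so x₁ = 3 - 1/6 = 17/6.
g(17/6) = 29/216, g'(17/6) = 53/12, so x₂ = (17/6) - (29/216)/(53/12) = 1337/477.

1337/477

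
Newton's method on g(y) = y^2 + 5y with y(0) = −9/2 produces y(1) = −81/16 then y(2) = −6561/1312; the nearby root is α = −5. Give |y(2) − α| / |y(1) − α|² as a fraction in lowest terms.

8/41

y(1) − α = −81/16 − (−5) = −81/16 + 5 = −1/16, so |y(1) − α| = 1/16.
y(2) − α = −6561/1312 − (−5) = −6561/1312 + 5 = −1/1312, so |y(2) − α| = 1/1312.
|y(1) − α|² = 1/256.
Ratio = (1/1312) / (1/256) = 8/41.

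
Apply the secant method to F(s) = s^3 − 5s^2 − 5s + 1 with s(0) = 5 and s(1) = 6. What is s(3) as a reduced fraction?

224579/38551

F(5) = −24, F(6) = 7. s(2) = 6 − 7·(6 − 5)/(7 − (−24)) = 179/31.
F(6) = 7, F(179/31) = −61320/29791. s(3) = (179/31) − (−61320/29791)·((179/31) − 6)/((−61320/29791) − 7) = 224579/38551.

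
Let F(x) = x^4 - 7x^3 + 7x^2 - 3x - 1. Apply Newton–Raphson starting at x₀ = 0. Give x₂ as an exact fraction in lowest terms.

-63/274

F'(x) = 4x^3 - 21x^2 + 14x - 3.
F(0) = -1, F'(0) = -3, so x₁ = 0 - (-1)/(-3) = -1/3.
F(-1/3) = 85/81, F'(-1/3) = -274/27, so x₂ = (-1/3) - (85/81)/(-274/27) = -63/274.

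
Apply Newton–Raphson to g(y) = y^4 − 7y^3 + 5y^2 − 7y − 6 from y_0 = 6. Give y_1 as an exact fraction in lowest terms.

g'(y) = 4y^3 − 21y^2 + 10y − 7.
g(6) = −84, g'(6) = 161, so y_1 = 6 − (−84)/161 = 150/23.

150/23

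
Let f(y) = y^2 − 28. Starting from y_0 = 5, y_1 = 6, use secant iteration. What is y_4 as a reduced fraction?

f(5) = −3, f(6) = 8. y_2 = 6 − 8·(6 − 5)/(8 − (−3)) = 58/11.
f(6) = 8, f(58/11) = −24/121. y_3 = (58/11) − (−24/121)·((58/11) − 6)/((−24/121) − 8) = 164/31.
f(58/11) = −24/121, f(164/31) = −12/961. y_4 = (164/31) − (−12/961)·((164/31) − (58/11))/((−12/961) − (−24/121)) = 9530/1801.

9530/1801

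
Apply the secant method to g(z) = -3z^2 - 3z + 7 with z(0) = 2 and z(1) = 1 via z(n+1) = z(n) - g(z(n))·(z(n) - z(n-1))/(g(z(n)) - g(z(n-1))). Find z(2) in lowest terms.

13/12

g(2) = -11, g(1) = 1. z(2) = 1 - 1·(1 - 2)/(1 - (-11)) = 13/12.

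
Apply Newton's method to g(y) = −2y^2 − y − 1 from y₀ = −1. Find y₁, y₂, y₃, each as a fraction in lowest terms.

y₁ = −1/3, y₂ = 7/3, y₃ = 89/93

g'(y) = −4y − 1.
g(−1) = −2, g'(−1) = 3, so y₁ = (−1) − (−2)/3 = −1/3.
g(−1/3) = −8/9, g'(−1/3) = 1/3, so y₂ = (−1/3) − (−8/9)/(1/3) = 7/3.
g(7/3) = −128/9, g'(7/3) = −31/3, so y₃ = (7/3) − (−128/9)/(−31/3) = 89/93.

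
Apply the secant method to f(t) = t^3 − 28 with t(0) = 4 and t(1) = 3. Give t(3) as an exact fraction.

f(4) = 36, f(3) = −1. t(2) = 3 − (−1)·(3 − 4)/((−1) − 36) = 112/37.
f(3) = −1, f(112/37) = −13356/50653. t(3) = (112/37) − (−13356/50653)·((112/37) − 3)/((−13356/50653) − (−1)) = 113260/37297.

113260/37297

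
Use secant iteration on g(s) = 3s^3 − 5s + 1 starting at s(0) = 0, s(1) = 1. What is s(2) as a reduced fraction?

g(0) = 1, g(1) = −1. s(2) = 1 − (−1)·(1 − 0)/((−1) − 1) = 1/2.

1/2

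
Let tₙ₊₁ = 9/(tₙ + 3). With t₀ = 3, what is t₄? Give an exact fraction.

t₁ = 9/(3 + 3) = 3/2.
t₂ = 9/(3/2 + 3) = 2.
t₃ = 9/(2 + 3) = 9/5.
t₄ = 9/(9/5 + 3) = 15/8.

15/8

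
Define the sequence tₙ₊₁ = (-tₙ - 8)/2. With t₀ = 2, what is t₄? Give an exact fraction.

t₁ = (-2 - 8)/2 = -5.
t₂ = (-(-5) - 8)/2 = -3/2.
t₃ = (-(-3/2) - 8)/2 = -13/4.
t₄ = (-(-13/4) - 8)/2 = -19/8.

-19/8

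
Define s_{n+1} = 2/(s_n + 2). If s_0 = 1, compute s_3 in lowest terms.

8/11

s_1 = 2/(1 + 2) = 2/3.
s_2 = 2/(2/3 + 2) = 3/4.
s_3 = 2/(3/4 + 2) = 8/11.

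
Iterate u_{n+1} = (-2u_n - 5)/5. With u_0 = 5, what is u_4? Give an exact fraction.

-71/125

u_1 = (-2·5 - 5)/5 = -3.
u_2 = (-2·(-3) - 5)/5 = 1/5.
u_3 = (-2·(1/5) - 5)/5 = -27/25.
u_4 = (-2·(-27/25) - 5)/5 = -71/125.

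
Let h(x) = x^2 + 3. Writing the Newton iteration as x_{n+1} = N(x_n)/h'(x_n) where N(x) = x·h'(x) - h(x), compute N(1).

-2

h'(x) = 2x.
N(x) = x·h'(x) - h(x) = x·(2x) - (x^2 + 3) = x^2 - 3.
N(1) = -2.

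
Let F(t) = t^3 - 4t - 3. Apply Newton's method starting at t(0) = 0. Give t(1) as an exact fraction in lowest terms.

-3/4

F'(t) = 3t^2 - 4.
F(0) = -3, F'(0) = -4, so t(1) = 0 - (-3)/(-4) = -3/4.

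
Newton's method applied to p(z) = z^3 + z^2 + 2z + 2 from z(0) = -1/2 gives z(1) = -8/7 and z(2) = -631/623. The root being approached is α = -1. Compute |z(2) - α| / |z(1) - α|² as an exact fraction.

z(1) - α = -8/7 - (-1) = -8/7 + 1 = -1/7, so |z(1) - α| = 1/7.
z(2) - α = -631/623 - (-1) = -631/623 + 1 = -8/623, so |z(2) - α| = 8/623.
|z(1) - α|² = 1/49.
Ratio = (8/623) / (1/49) = 56/89.

56/89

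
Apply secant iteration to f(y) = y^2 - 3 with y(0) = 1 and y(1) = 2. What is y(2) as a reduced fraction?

f(1) = -2, f(2) = 1. y(2) = 2 - 1·(2 - 1)/(1 - (-2)) = 5/3.

5/3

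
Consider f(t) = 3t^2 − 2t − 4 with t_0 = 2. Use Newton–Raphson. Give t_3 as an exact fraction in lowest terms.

50024/32585

f'(t) = 6t − 2.
f(2) = 4, f'(2) = 10, so t_1 = 2 − 4/10 = 8/5.
f(8/5) = 12/25, f'(8/5) = 38/5, so t_2 = (8/5) − (12/25)/(38/5) = 146/95.
f(146/95) = 108/9025, f'(146/95) = 686/95, so t_3 = (146/95) − (108/9025)/(686/95) = 50024/32585.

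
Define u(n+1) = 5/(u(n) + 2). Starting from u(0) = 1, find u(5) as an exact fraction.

645/443

u(1) = 5/(1 + 2) = 5/3.
u(2) = 5/(5/3 + 2) = 15/11.
u(3) = 5/(15/11 + 2) = 55/37.
u(4) = 5/(55/37 + 2) = 185/129.
u(5) = 5/(185/129 + 2) = 645/443.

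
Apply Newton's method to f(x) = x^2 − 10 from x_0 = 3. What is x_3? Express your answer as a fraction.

1039681/328776

f'(x) = 2x.
f(3) = −1, f'(3) = 6, so x_1 = 3 − (−1)/6 = 19/6.
f(19/6) = 1/36, f'(19/6) = 19/3, so x_2 = (19/6) − (1/36)/(19/3) = 721/228.
f(721/228) = 1/51984, f'(721/228) = 721/114, so x_3 = (721/228) − (1/51984)/(721/114) = 1039681/328776.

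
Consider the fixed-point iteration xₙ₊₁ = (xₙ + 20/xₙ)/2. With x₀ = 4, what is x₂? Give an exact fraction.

161/36

x₁ = (4 + 20/4)/2 = 9/2.
x₂ = (9/2 + 20/(9/2))/2 = 161/36.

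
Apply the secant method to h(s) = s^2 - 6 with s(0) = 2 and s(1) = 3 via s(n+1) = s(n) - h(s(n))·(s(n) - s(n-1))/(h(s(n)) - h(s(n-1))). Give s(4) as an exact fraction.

267/109

h(2) = -2, h(3) = 3. s(2) = 3 - 3·(3 - 2)/(3 - (-2)) = 12/5.
h(3) = 3, h(12/5) = -6/25. s(3) = (12/5) - (-6/25)·((12/5) - 3)/((-6/25) - 3) = 22/9.
h(12/5) = -6/25, h(22/9) = -2/81. s(4) = (22/9) - (-2/81)·((22/9) - (12/5))/((-2/81) - (-6/25)) = 267/109.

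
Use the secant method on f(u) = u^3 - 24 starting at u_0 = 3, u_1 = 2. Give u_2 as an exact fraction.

54/19

f(3) = 3, f(2) = -16. u_2 = 2 - (-16)·(2 - 3)/((-16) - 3) = 54/19.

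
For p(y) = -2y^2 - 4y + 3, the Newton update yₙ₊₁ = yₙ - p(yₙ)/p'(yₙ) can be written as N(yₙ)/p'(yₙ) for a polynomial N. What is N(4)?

-35

p'(y) = -4y - 4.
N(y) = y·p'(y) - p(y) = y·(-4y - 4) - (-2y^2 - 4y + 3) = -2y^2 - 3.
N(4) = -35.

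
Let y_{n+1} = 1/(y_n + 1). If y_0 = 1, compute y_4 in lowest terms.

y_1 = 1/(1 + 1) = 1/2.
y_2 = 1/(1/2 + 1) = 2/3.
y_3 = 1/(2/3 + 1) = 3/5.
y_4 = 1/(3/5 + 1) = 5/8.

5/8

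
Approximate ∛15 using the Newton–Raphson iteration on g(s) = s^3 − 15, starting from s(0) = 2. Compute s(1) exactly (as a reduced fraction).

31/12

g'(s) = 3s^2.
g(2) = −7, g'(2) = 12, so s(1) = 2 − (−7)/12 = 31/12.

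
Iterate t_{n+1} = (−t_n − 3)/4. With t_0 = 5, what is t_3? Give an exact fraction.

−11/16

t_1 = (−5 − 3)/4 = −2.
t_2 = (−(−2) − 3)/4 = −1/4.
t_3 = (−(−1/4) − 3)/4 = −11/16.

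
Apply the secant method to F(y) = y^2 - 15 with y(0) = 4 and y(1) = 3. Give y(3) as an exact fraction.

F(4) = 1, F(3) = -6. y(2) = 3 - (-6)·(3 - 4)/((-6) - 1) = 27/7.
F(3) = -6, F(27/7) = -6/49. y(3) = (27/7) - (-6/49)·((27/7) - 3)/((-6/49) - (-6)) = 31/8.

31/8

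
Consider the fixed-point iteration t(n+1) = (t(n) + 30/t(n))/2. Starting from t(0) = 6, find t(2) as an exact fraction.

t(1) = (6 + 30/6)/2 = 11/2.
t(2) = (11/2 + 30/(11/2))/2 = 241/44.

241/44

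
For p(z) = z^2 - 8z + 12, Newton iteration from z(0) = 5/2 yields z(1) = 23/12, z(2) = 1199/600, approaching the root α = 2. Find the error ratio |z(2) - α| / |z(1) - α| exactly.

z(1) - α = 23/12 - 2 = -1/12, so |z(1) - α| = 1/12.
z(2) - α = 1199/600 - 2 = -1/600, so |z(2) - α| = 1/600.
Ratio = (1/600) / (1/12) = 1/50.

1/50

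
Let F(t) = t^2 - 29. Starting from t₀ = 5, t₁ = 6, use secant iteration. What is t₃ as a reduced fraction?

673/125

F(5) = -4, F(6) = 7. t₂ = 6 - 7·(6 - 5)/(7 - (-4)) = 59/11.
F(6) = 7, F(59/11) = -28/121. t₃ = (59/11) - (-28/121)·((59/11) - 6)/((-28/121) - 7) = 673/125.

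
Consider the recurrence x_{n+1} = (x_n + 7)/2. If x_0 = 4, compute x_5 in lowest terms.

221/32

x_1 = (4 + 7)/2 = 11/2.
x_2 = ((11/2) + 7)/2 = 25/4.
x_3 = ((25/4) + 7)/2 = 53/8.
x_4 = ((53/8) + 7)/2 = 109/16.
x_5 = ((109/16) + 7)/2 = 221/32.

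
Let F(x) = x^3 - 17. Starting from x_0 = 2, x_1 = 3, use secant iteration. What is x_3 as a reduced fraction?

20801/8137

F(2) = -9, F(3) = 10. x_2 = 3 - 10·(3 - 2)/(10 - (-9)) = 47/19.
F(3) = 10, F(47/19) = -12780/6859. x_3 = (47/19) - (-12780/6859)·((47/19) - 3)/((-12780/6859) - 10) = 20801/8137.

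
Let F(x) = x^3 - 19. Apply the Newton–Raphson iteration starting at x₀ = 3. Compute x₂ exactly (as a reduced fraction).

1152011/431649

F'(x) = 3x^2.
F(3) = 8, F'(3) = 27, so x₁ = 3 - 8/27 = 73/27.
F(73/27) = 15040/19683, F'(73/27) = 5329/243, so x₂ = (73/27) - (15040/19683)/(5329/243) = 1152011/431649.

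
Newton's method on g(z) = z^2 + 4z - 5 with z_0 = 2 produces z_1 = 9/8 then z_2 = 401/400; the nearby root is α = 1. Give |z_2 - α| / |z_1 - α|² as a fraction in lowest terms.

4/25

z_1 - α = 9/8 - 1 = 1/8, so |z_1 - α| = 1/8.
z_2 - α = 401/400 - 1 = 1/400, so |z_2 - α| = 1/400.
|z_1 - α|² = 1/64.
Ratio = (1/400) / (1/64) = 4/25.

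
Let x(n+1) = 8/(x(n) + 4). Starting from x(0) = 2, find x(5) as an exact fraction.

60/41

x(1) = 8/(2 + 4) = 4/3.
x(2) = 8/(4/3 + 4) = 3/2.
x(3) = 8/(3/2 + 4) = 16/11.
x(4) = 8/(16/11 + 4) = 22/15.
x(5) = 8/(22/15 + 4) = 60/41.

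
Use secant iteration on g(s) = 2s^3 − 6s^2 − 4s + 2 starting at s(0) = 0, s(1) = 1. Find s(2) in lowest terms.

g(0) = 2, g(1) = −6. s(2) = 1 − (−6)·(1 − 0)/((−6) − 2) = 1/4.

1/4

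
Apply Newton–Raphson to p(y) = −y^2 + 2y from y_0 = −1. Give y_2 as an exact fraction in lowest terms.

−1/40

p'(y) = −2y + 2.
p(−1) = −3, p'(−1) = 4, so y_1 = (−1) − (−3)/4 = −1/4.
p(−1/4) = −9/16, p'(−1/4) = 5/2, so y_2 = (−1/4) − (−9/16)/(5/2) = −1/40.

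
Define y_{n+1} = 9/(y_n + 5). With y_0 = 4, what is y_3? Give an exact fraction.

y_1 = 9/(4 + 5) = 1.
y_2 = 9/(1 + 5) = 3/2.
y_3 = 9/(3/2 + 5) = 18/13.

18/13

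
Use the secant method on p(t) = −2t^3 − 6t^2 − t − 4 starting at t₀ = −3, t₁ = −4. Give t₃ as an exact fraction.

−110756/36401

p(−3) = −1, p(−4) = 32. t₂ = (−4) − 32·((−4) − (−3))/(32 − (−1)) = −100/33.
p(−4) = 32, p(−100/33) = −14848/35937. t₃ = (−100/33) − (−14848/35937)·((−100/33) − (−4))/((−14848/35937) − 32) = −110756/36401.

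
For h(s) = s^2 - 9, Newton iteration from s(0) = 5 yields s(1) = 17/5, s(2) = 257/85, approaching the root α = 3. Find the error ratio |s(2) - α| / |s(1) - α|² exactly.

5/34

s(1) - α = 17/5 - 3 = 2/5, so |s(1) - α| = 2/5.
s(2) - α = 257/85 - 3 = 2/85, so |s(2) - α| = 2/85.
|s(1) - α|² = 4/25.
Ratio = (2/85) / (4/25) = 5/34.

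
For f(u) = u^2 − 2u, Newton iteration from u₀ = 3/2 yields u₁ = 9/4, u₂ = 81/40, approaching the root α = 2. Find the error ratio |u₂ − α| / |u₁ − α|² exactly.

2/5

u₁ − α = 9/4 − 2 = 1/4, so |u₁ − α| = 1/4.
u₂ − α = 81/40 − 2 = 1/40, so |u₂ − α| = 1/40.
|u₁ − α|² = 1/16.
Ratio = (1/40) / (1/16) = 2/5.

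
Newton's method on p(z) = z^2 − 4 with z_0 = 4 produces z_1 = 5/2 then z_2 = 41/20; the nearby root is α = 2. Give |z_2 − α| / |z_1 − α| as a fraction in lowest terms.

z_1 − α = 5/2 − 2 = 1/2, so |z_1 − α| = 1/2.
z_2 − α = 41/20 − 2 = 1/20, so |z_2 − α| = 1/20.
Ratio = (1/20) / (1/2) = 1/10.

1/10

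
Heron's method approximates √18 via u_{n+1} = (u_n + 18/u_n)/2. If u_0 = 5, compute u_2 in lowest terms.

u_1 = (5 + 18/5)/2 = 43/10.
u_2 = (43/10 + 18/(43/10))/2 = 3649/860.

3649/860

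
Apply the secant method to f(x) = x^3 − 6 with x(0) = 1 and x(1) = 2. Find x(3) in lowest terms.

f(1) = −5, f(2) = 2. x(2) = 2 − 2·(2 − 1)/(2 − (−5)) = 12/7.
f(2) = 2, f(12/7) = −330/343. x(3) = (12/7) − (−330/343)·((12/7) − 2)/((−330/343) − 2) = 459/254.

459/254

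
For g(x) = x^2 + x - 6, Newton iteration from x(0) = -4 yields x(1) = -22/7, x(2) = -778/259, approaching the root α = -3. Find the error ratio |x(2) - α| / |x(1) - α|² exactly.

7/37

x(1) - α = -22/7 - (-3) = -22/7 + 3 = -1/7, so |x(1) - α| = 1/7.
x(2) - α = -778/259 - (-3) = -778/259 + 3 = -1/259, so |x(2) - α| = 1/259.
|x(1) - α|² = 1/49.
Ratio = (1/259) / (1/49) = 7/37.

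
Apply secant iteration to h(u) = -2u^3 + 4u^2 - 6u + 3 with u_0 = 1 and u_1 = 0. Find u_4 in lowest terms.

h(1) = -1, h(0) = 3. u_2 = 0 - 3·(0 - 1)/(3 - (-1)) = 3/4.
h(0) = 3, h(3/4) = -3/32. u_3 = (3/4) - (-3/32)·((3/4) - 0)/((-3/32) - 3) = 8/11.
h(3/4) = -3/32, h(8/11) = -23/1331. u_4 = (8/11) - (-23/1331)·((8/11) - (3/4))/((-23/1331) - (-3/32)) = 2352/3257.

2352/3257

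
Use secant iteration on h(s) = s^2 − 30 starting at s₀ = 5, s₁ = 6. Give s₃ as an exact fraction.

h(5) = −5, h(6) = 6. s₂ = 6 − 6·(6 − 5)/(6 − (−5)) = 60/11.
h(6) = 6, h(60/11) = −30/121. s₃ = (60/11) − (−30/121)·((60/11) − 6)/((−30/121) − 6) = 115/21.

115/21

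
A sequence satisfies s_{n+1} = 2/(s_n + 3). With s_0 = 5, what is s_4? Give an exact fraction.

s_1 = 2/(5 + 3) = 1/4.
s_2 = 2/(1/4 + 3) = 8/13.
s_3 = 2/(8/13 + 3) = 26/47.
s_4 = 2/(26/47 + 3) = 94/167.

94/167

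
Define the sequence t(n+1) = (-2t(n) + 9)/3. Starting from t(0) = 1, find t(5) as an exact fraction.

t(1) = (-2·1 + 9)/3 = 7/3.
t(2) = (-2·(7/3) + 9)/3 = 13/9.
t(3) = (-2·(13/9) + 9)/3 = 55/27.
t(4) = (-2·(55/27) + 9)/3 = 133/81.
t(5) = (-2·(133/81) + 9)/3 = 463/243.

463/243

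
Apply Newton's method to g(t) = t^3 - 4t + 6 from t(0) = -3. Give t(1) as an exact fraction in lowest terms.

-60/23

g'(t) = 3t^2 - 4.
g(-3) = -9, g'(-3) = 23, so t(1) = (-3) - (-9)/23 = -60/23.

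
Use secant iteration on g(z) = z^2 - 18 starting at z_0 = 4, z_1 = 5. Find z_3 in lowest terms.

352/83

g(4) = -2, g(5) = 7. z_2 = 5 - 7·(5 - 4)/(7 - (-2)) = 38/9.
g(5) = 7, g(38/9) = -14/81. z_3 = (38/9) - (-14/81)·((38/9) - 5)/((-14/81) - 7) = 352/83.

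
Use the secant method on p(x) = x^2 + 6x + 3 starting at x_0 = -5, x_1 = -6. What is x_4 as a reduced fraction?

p(-5) = -2, p(-6) = 3. x_2 = (-6) - 3·((-6) - (-5))/(3 - (-2)) = -27/5.
p(-6) = 3, p(-27/5) = -6/25. x_3 = (-27/5) - (-6/25)·((-27/5) - (-6))/((-6/25) - 3) = -49/9.
p(-27/5) = -6/25, p(-49/9) = -2/81. x_4 = (-49/9) - (-2/81)·((-49/9) - (-27/5))/((-2/81) - (-6/25)) = -594/109.

-594/109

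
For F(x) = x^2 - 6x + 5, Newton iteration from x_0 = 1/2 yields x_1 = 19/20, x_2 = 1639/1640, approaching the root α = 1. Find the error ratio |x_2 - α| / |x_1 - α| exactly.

x_1 - α = 19/20 - 1 = -1/20, so |x_1 - α| = 1/20.
x_2 - α = 1639/1640 - 1 = -1/1640, so |x_2 - α| = 1/1640.
Ratio = (1/1640) / (1/20) = 1/82.

1/82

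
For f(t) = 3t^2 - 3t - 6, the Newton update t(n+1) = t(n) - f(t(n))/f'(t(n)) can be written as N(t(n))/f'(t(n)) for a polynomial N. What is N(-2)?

18

f'(t) = 6t - 3.
N(t) = t·f'(t) - f(t) = t·(6t - 3) - (3t^2 - 3t - 6) = 3t^2 + 6.
N(-2) = 18.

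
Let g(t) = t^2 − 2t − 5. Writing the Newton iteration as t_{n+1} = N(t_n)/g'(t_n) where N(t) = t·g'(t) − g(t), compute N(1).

6

g'(t) = 2t − 2.
N(t) = t·g'(t) − g(t) = t·(2t − 2) − (t^2 − 2t − 5) = t^2 + 5.
N(1) = 6.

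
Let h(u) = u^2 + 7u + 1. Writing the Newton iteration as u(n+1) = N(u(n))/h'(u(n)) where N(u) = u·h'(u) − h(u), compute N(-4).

15

h'(u) = 2u + 7.
N(u) = u·h'(u) − h(u) = u·(2u + 7) − (u^2 + 7u + 1) = u^2 − 1.
N(-4) = 15.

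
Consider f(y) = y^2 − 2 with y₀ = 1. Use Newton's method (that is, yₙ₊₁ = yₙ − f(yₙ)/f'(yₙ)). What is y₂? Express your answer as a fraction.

f'(y) = 2y.
f(1) = −1, f'(1) = 2, so y₁ = 1 − (−1)/2 = 3/2.
f(3/2) = 1/4, f'(3/2) = 3, so y₂ = (3/2) − (1/4)/3 = 17/12.

17/12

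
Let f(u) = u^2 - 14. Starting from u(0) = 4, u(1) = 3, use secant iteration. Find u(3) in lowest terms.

f(4) = 2, f(3) = -5. u(2) = 3 - (-5)·(3 - 4)/((-5) - 2) = 26/7.
f(3) = -5, f(26/7) = -10/49. u(3) = (26/7) - (-10/49)·((26/7) - 3)/((-10/49) - (-5)) = 176/47.

176/47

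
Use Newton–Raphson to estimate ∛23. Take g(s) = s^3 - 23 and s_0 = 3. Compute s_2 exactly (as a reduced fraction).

1365775/480249

g'(s) = 3s^2.
g(3) = 4, g'(3) = 27, so s_1 = 3 - 4/27 = 77/27.
g(77/27) = 3824/19683, g'(77/27) = 5929/243, so s_2 = (77/27) - (3824/19683)/(5929/243) = 1365775/480249.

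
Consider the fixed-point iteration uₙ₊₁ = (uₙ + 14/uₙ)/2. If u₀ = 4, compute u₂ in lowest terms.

u₁ = (4 + 14/4)/2 = 15/4.
u₂ = (15/4 + 14/(15/4))/2 = 449/120.

449/120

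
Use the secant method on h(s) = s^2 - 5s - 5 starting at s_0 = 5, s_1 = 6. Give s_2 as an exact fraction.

35/6

h(5) = -5, h(6) = 1. s_2 = 6 - 1·(6 - 5)/(1 - (-5)) = 35/6.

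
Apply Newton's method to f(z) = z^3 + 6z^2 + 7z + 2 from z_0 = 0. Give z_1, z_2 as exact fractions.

z_1 = -2/7, z_2 = -534/1309

f'(z) = 3z^2 + 12z + 7.
f(0) = 2, f'(0) = 7, so z_1 = 0 - 2/7 = -2/7.
f(-2/7) = 160/343, f'(-2/7) = 187/49, so z_2 = (-2/7) - (160/343)/(187/49) = -534/1309.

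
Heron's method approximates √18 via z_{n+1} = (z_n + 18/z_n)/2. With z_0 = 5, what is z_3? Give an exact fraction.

z_1 = (5 + 18/5)/2 = 43/10.
z_2 = (43/10 + 18/(43/10))/2 = 3649/860.
z_3 = (3649/860 + 18/(3649/860))/2 = 26628001/6276280.

26628001/6276280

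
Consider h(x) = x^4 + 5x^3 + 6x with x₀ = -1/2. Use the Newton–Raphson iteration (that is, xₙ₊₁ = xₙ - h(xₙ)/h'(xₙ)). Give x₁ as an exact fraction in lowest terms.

h'(x) = 4x^3 + 15x^2 + 6.
h(-1/2) = -57/16, h'(-1/2) = 37/4, so x₁ = (-1/2) - (-57/16)/(37/4) = -17/148.

-17/148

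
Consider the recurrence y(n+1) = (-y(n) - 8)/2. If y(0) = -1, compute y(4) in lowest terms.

y(1) = (-(-1) - 8)/2 = -7/2.
y(2) = (-(-7/2) - 8)/2 = -9/4.
y(3) = (-(-9/4) - 8)/2 = -23/8.
y(4) = (-(-23/8) - 8)/2 = -41/16.

-41/16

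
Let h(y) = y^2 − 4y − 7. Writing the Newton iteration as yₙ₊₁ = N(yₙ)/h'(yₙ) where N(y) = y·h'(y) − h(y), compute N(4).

h'(y) = 2y − 4.
N(y) = y·h'(y) − h(y) = y·(2y − 4) − (y^2 − 4y − 7) = y^2 + 7.
N(4) = 23.

23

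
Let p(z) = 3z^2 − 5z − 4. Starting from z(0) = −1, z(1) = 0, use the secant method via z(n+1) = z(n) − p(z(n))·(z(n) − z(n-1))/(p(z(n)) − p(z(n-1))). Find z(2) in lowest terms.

−1/2

p(−1) = 4, p(0) = −4. z(2) = 0 − (−4)·(0 − (−1))/((−4) − 4) = −1/2.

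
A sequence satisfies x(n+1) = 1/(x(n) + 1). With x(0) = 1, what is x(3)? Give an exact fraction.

3/5

x(1) = 1/(1 + 1) = 1/2.
x(2) = 1/(1/2 + 1) = 2/3.
x(3) = 1/(2/3 + 1) = 3/5.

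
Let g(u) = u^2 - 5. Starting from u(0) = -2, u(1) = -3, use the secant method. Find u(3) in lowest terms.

-29/13

g(-2) = -1, g(-3) = 4. u(2) = (-3) - 4·((-3) - (-2))/(4 - (-1)) = -11/5.
g(-3) = 4, g(-11/5) = -4/25. u(3) = (-11/5) - (-4/25)·((-11/5) - (-3))/((-4/25) - 4) = -29/13.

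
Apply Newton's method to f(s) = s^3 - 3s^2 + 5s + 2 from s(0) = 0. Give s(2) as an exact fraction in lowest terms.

f'(s) = 3s^2 - 6s + 5.
f(0) = 2, f'(0) = 5, so s(1) = 0 - 2/5 = -2/5.
f(-2/5) = -68/125, f'(-2/5) = 197/25, so s(2) = (-2/5) - (-68/125)/(197/25) = -326/985.

-326/985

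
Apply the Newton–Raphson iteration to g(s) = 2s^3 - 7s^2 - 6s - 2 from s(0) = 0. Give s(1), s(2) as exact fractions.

s(1) = -1/3, s(2) = -29/18

g'(s) = 6s^2 - 14s - 6.
g(0) = -2, g'(0) = -6, so s(1) = 0 - (-2)/(-6) = -1/3.
g(-1/3) = -23/27, g'(-1/3) = -2/3, so s(2) = (-1/3) - (-23/27)/(-2/3) = -29/18.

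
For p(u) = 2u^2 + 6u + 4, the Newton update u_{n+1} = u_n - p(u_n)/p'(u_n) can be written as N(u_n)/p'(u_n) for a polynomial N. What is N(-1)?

p'(u) = 4u + 6.
N(u) = u·p'(u) - p(u) = u·(4u + 6) - (2u^2 + 6u + 4) = 2u^2 - 4.
N(-1) = -2.

-2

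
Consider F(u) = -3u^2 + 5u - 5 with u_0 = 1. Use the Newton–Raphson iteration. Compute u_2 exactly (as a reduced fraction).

-7/17

F'(u) = -6u + 5.
F(1) = -3, F'(1) = -1, so u_1 = 1 - (-3)/(-1) = -2.
F(-2) = -27, F'(-2) = 17, so u_2 = (-2) - (-27)/17 = -7/17.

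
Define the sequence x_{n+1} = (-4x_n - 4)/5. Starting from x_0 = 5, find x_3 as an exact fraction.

-404/125

x_1 = (-4·5 - 4)/5 = -24/5.
x_2 = (-4·(-24/5) - 4)/5 = 76/25.
x_3 = (-4·(76/25) - 4)/5 = -404/125.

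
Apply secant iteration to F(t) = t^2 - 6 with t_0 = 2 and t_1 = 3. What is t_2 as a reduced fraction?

F(2) = -2, F(3) = 3. t_2 = 3 - 3·(3 - 2)/(3 - (-2)) = 12/5.

12/5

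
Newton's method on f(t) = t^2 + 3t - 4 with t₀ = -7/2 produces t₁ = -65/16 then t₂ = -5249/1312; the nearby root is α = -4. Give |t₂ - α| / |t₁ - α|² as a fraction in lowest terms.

t₁ - α = -65/16 - (-4) = -65/16 + 4 = -1/16, so |t₁ - α| = 1/16.
t₂ - α = -5249/1312 - (-4) = -5249/1312 + 4 = -1/1312, so |t₂ - α| = 1/1312.
|t₁ - α|² = 1/256.
Ratio = (1/1312) / (1/256) = 8/41.

8/41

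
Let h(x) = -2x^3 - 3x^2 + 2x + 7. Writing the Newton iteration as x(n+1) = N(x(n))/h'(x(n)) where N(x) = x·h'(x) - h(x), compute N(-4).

h'(x) = -6x^2 - 6x + 2.
N(x) = x·h'(x) - h(x) = x·(-6x^2 - 6x + 2) - (-2x^3 - 3x^2 + 2x + 7) = -4x^3 - 3x^2 - 7.
N(-4) = 201.

201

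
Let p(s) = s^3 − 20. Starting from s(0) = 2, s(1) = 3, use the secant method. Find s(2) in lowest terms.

p(2) = −12, p(3) = 7. s(2) = 3 − 7·(3 − 2)/(7 − (−12)) = 50/19.

50/19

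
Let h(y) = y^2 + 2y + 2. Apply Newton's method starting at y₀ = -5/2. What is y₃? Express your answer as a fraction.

h'(y) = 2y + 2.
h(-5/2) = 13/4, h'(-5/2) = -3, so y₁ = (-5/2) - (13/4)/(-3) = -17/12.
h(-17/12) = 169/144, h'(-17/12) = -5/6, so y₂ = (-17/12) - (169/144)/(-5/6) = -1/120.
h(-1/120) = 28561/14400, h'(-1/120) = 119/60, so y₃ = (-1/120) - (28561/14400)/(119/60) = -28799/28560.

-28799/28560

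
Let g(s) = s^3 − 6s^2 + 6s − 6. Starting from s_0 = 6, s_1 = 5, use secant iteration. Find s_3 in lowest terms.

g(6) = 30, g(5) = −1. s_2 = 5 − (−1)·(5 − 6)/((−1) − 30) = 156/31.
g(5) = −1, g(156/31) = −9330/29791. s_3 = (156/31) − (−9330/29791)·((156/31) − 5)/((−9330/29791) − (−1)) = 103266/20461.

103266/20461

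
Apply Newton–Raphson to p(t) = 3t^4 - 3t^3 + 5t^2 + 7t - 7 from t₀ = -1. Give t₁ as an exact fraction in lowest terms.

-9/8

p'(t) = 12t^3 - 9t^2 + 10t + 7.
p(-1) = -3, p'(-1) = -24, so t₁ = (-1) - (-3)/(-24) = -9/8.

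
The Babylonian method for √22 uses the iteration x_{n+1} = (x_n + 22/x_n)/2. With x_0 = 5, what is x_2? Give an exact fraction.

4409/940

x_1 = (5 + 22/5)/2 = 47/10.
x_2 = (47/10 + 22/(47/10))/2 = 4409/940.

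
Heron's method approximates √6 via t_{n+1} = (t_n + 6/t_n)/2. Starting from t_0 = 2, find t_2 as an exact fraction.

t_1 = (2 + 6/2)/2 = 5/2.
t_2 = (5/2 + 6/(5/2))/2 = 49/20.

49/20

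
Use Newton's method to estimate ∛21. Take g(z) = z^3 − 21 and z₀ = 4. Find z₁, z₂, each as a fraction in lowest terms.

g'(z) = 3z^2.
g(4) = 43, g'(4) = 48, so z₁ = 4 − 43/48 = 149/48.
g(149/48) = 985517/110592, g'(149/48) = 22201/768, so z₂ = (149/48) − (985517/110592)/(22201/768) = 4469165/1598472.

z₁ = 149/48, z₂ = 4469165/1598472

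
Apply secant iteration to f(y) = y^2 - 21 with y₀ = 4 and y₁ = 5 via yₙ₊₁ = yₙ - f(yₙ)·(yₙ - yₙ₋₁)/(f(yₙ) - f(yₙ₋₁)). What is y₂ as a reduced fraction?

f(4) = -5, f(5) = 4. y₂ = 5 - 4·(5 - 4)/(4 - (-5)) = 41/9.

41/9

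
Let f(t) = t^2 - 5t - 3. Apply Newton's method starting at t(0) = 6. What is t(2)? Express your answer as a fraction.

1668/301

f'(t) = 2t - 5.
f(6) = 3, f'(6) = 7, so t(1) = 6 - 3/7 = 39/7.
f(39/7) = 9/49, f'(39/7) = 43/7, so t(2) = (39/7) - (9/49)/(43/7) = 1668/301.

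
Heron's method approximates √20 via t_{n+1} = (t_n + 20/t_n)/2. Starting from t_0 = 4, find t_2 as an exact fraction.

161/36

t_1 = (4 + 20/4)/2 = 9/2.
t_2 = (9/2 + 20/(9/2))/2 = 161/36.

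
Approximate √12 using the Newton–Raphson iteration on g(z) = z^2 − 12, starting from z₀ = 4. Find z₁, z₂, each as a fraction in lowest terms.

z₁ = 7/2, z₂ = 97/28

g'(z) = 2z.
g(4) = 4, g'(4) = 8, so z₁ = 4 − 4/8 = 7/2.
g(7/2) = 1/4, g'(7/2) = 7, so z₂ = (7/2) − (1/4)/7 = 97/28.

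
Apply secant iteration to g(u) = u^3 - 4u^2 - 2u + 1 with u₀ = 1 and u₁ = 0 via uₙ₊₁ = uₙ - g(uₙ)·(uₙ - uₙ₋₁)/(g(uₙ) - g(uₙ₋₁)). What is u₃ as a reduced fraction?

g(1) = -4, g(0) = 1. u₂ = 0 - 1·(0 - 1)/(1 - (-4)) = 1/5.
g(0) = 1, g(1/5) = 56/125. u₃ = (1/5) - (56/125)·((1/5) - 0)/((56/125) - 1) = 25/69.

25/69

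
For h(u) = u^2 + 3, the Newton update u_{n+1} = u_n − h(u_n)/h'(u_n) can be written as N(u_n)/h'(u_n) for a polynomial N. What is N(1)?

−2

h'(u) = 2u.
N(u) = u·h'(u) − h(u) = u·(2u) − (u^2 + 3) = u^2 − 3.
N(1) = −2.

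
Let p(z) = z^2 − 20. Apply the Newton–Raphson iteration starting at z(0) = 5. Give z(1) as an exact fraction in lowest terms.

9/2

p'(z) = 2z.
p(5) = 5, p'(5) = 10, so z(1) = 5 − 5/10 = 9/2.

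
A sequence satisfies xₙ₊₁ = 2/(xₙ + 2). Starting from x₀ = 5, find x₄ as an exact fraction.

23/31

x₁ = 2/(5 + 2) = 2/7.
x₂ = 2/(2/7 + 2) = 7/8.
x₃ = 2/(7/8 + 2) = 16/23.
x₄ = 2/(16/23 + 2) = 23/31.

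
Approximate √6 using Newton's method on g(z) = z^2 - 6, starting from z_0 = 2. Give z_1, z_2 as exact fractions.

z_1 = 5/2, z_2 = 49/20

g'(z) = 2z.
g(2) = -2, g'(2) = 4, so z_1 = 2 - (-2)/4 = 5/2.
g(5/2) = 1/4, g'(5/2) = 5, so z_2 = (5/2) - (1/4)/5 = 49/20.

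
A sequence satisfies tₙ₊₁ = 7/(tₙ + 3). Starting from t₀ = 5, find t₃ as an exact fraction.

t₁ = 7/(5 + 3) = 7/8.
t₂ = 7/(7/8 + 3) = 56/31.
t₃ = 7/(56/31 + 3) = 217/149.

217/149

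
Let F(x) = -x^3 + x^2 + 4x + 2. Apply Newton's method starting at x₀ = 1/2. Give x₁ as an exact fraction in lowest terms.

F'(x) = -3x^2 + 2x + 4.
F(1/2) = 33/8, F'(1/2) = 17/4, so x₁ = (1/2) - (33/8)/(17/4) = -8/17.

-8/17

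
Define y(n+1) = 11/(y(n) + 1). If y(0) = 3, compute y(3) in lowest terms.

y(1) = 11/(3 + 1) = 11/4.
y(2) = 11/(11/4 + 1) = 44/15.
y(3) = 11/(44/15 + 1) = 165/59.

165/59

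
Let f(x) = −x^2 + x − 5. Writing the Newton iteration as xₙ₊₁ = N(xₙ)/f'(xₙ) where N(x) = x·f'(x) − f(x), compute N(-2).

f'(x) = −2x + 1.
N(x) = x·f'(x) − f(x) = x·(−2x + 1) − (−x^2 + x − 5) = −x^2 + 5.
N(-2) = 1.

1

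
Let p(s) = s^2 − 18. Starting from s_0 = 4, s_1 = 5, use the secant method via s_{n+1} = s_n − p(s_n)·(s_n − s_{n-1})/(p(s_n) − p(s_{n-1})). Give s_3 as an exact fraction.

p(4) = −2, p(5) = 7. s_2 = 5 − 7·(5 − 4)/(7 − (−2)) = 38/9.
p(5) = 7, p(38/9) = −14/81. s_3 = (38/9) − (−14/81)·((38/9) − 5)/((−14/81) − 7) = 352/83.

352/83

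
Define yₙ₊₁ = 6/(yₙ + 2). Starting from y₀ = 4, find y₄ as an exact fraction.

y₁ = 6/(4 + 2) = 1.
y₂ = 6/(1 + 2) = 2.
y₃ = 6/(2 + 2) = 3/2.
y₄ = 6/(3/2 + 2) = 12/7.

12/7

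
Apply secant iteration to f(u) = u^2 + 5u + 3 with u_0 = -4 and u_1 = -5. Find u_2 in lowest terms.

-17/4

f(-4) = -1, f(-5) = 3. u_2 = (-5) - 3·((-5) - (-4))/(3 - (-1)) = -17/4.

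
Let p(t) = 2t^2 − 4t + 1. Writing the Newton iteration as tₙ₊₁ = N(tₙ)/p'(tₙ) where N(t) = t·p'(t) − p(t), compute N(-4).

31

p'(t) = 4t − 4.
N(t) = t·p'(t) − p(t) = t·(4t − 4) − (2t^2 − 4t + 1) = 2t^2 − 1.
N(-4) = 31.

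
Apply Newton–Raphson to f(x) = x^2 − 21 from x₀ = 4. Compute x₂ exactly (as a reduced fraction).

2713/592

f'(x) = 2x.
f(4) = −5, f'(4) = 8, so x₁ = 4 − (−5)/8 = 37/8.
f(37/8) = 25/64, f'(37/8) = 37/4, so x₂ = (37/8) − (25/64)/(37/4) = 2713/592.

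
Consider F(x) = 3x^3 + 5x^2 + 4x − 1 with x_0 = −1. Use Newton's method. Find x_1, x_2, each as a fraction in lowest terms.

x_1 = 0, x_2 = 1/4

F'(x) = 9x^2 + 10x + 4.
F(−1) = −3, F'(−1) = 3, so x_1 = (−1) − (−3)/3 = 0.
F(0) = −1, F'(0) = 4, so x_2 = 0 − (−1)/4 = 1/4.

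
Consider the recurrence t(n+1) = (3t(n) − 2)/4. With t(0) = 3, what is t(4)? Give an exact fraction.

t(1) = (3·3 − 2)/4 = 7/4.
t(2) = (3·(7/4) − 2)/4 = 13/16.
t(3) = (3·(13/16) − 2)/4 = 7/64.
t(4) = (3·(7/64) − 2)/4 = −107/256.

−107/256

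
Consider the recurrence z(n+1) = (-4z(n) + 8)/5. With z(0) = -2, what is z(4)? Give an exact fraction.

-184/625

z(1) = (-4·(-2) + 8)/5 = 16/5.
z(2) = (-4·(16/5) + 8)/5 = -24/25.
z(3) = (-4·(-24/25) + 8)/5 = 296/125.
z(4) = (-4·(296/125) + 8)/5 = -184/625.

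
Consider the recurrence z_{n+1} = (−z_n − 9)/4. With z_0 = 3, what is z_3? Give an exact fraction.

z_1 = (−3 − 9)/4 = −3.
z_2 = (−(−3) − 9)/4 = −3/2.
z_3 = (−(−3/2) − 9)/4 = −15/8.

−15/8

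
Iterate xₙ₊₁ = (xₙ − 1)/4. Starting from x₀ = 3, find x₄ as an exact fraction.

x₁ = (3 − 1)/4 = 1/2.
x₂ = ((1/2) − 1)/4 = −1/8.
x₃ = ((−1/8) − 1)/4 = −9/32.
x₄ = ((−9/32) − 1)/4 = −41/128.

−41/128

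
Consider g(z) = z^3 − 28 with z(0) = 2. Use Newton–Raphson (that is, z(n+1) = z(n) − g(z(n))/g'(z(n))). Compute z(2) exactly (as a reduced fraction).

3418/1089

g'(z) = 3z^2.
g(2) = −20, g'(2) = 12, so z(1) = 2 − (−20)/12 = 11/3.
g(11/3) = 575/27, g'(11/3) = 121/3, so z(2) = (11/3) − (575/27)/(121/3) = 3418/1089.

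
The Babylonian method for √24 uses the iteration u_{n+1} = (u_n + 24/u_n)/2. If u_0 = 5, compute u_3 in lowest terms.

46099201/9409960

u_1 = (5 + 24/5)/2 = 49/10.
u_2 = (49/10 + 24/(49/10))/2 = 4801/980.
u_3 = (4801/980 + 24/(4801/980))/2 = 46099201/9409960.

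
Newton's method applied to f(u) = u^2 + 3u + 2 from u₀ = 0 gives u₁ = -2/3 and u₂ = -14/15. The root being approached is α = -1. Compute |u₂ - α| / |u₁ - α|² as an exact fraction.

3/5

u₁ - α = -2/3 - (-1) = -2/3 + 1 = 1/3, so |u₁ - α| = 1/3.
u₂ - α = -14/15 - (-1) = -14/15 + 1 = 1/15, so |u₂ - α| = 1/15.
|u₁ - α|² = 1/9.
Ratio = (1/15) / (1/9) = 3/5.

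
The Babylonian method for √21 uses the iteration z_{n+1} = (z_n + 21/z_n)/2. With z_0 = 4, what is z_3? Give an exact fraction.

14720113/3212192

z_1 = (4 + 21/4)/2 = 37/8.
z_2 = (37/8 + 21/(37/8))/2 = 2713/592.
z_3 = (2713/592 + 21/(2713/592))/2 = 14720113/3212192.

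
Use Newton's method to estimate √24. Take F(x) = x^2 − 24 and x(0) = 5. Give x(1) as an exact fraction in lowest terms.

F'(x) = 2x.
F(5) = 1, F'(5) = 10, so x(1) = 5 − 1/10 = 49/10.

49/10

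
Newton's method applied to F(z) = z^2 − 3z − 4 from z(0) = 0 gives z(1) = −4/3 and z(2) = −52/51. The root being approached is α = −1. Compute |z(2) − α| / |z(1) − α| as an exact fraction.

1/17

z(1) − α = −4/3 − (−1) = −4/3 + 1 = −1/3, so |z(1) − α| = 1/3.
z(2) − α = −52/51 − (−1) = −52/51 + 1 = −1/51, so |z(2) − α| = 1/51.
Ratio = (1/51) / (1/3) = 1/17.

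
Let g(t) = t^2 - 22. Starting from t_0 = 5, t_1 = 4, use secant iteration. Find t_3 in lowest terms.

g(5) = 3, g(4) = -6. t_2 = 4 - (-6)·(4 - 5)/((-6) - 3) = 14/3.
g(4) = -6, g(14/3) = -2/9. t_3 = (14/3) - (-2/9)·((14/3) - 4)/((-2/9) - (-6)) = 61/13.

61/13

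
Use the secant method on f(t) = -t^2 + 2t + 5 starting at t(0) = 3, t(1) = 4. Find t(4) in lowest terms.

376/109

f(3) = 2, f(4) = -3. t(2) = 4 - (-3)·(4 - 3)/((-3) - 2) = 17/5.
f(4) = -3, f(17/5) = 6/25. t(3) = (17/5) - (6/25)·((17/5) - 4)/((6/25) - (-3)) = 31/9.
f(17/5) = 6/25, f(31/9) = 2/81. t(4) = (31/9) - (2/81)·((31/9) - (17/5))/((2/81) - (6/25)) = 376/109.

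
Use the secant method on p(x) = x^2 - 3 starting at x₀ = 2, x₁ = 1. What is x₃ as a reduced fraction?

p(2) = 1, p(1) = -2. x₂ = 1 - (-2)·(1 - 2)/((-2) - 1) = 5/3.
p(1) = -2, p(5/3) = -2/9. x₃ = (5/3) - (-2/9)·((5/3) - 1)/((-2/9) - (-2)) = 7/4.

7/4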